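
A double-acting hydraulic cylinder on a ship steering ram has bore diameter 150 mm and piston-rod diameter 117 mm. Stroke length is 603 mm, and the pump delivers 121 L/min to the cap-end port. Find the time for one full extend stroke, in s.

t ≈ 5.28 s

Cap-side area A_cap = π/4 × (150 mm)² = 17670 mm^2
Swept volume V = A × L; t = V / Q = A·L / Q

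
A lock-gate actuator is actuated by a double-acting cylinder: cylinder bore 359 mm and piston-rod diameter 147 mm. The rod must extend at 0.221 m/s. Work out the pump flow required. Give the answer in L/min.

Q ≈ 1340 L/min

Cap-side area A_cap = π/4 × (359 mm)² = 1.012e5 mm^2
Q = A × v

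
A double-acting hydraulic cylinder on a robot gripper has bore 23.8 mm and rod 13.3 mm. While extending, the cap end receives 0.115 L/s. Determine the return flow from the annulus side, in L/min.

Q_out ≈ 4.75 L/min

Cap-side area A_cap = π/4 × (23.8 mm)² = 444.9 mm^2
Rod-side annular area A_ann = π/4 × (23.8² − 13.3²) = 306.0 mm^2
Piston speed v = Q_in/A_cap; rod-end outflow Q_out = v × A_ann = Q_in × A_ann/A_cap.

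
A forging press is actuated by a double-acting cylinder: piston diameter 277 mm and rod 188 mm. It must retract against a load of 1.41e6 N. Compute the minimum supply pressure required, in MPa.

Rod-side annular area A_ann = π/4 × (277² − 188²) = 32500 mm^2
Retraction: pressure acts on the annular area.
P = F / A = 1.41e6 N / A

P ≈ 43.4 MPa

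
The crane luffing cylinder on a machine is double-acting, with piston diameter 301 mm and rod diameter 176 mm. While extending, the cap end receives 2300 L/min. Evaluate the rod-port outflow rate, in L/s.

Q_out ≈ 25.2 L/s

Cap-side area A_cap = π/4 × (301 mm)² = 71160 mm^2
Rod-side annular area A_ann = π/4 × (301² − 176²) = 46830 mm^2
Piston speed v = Q_in/A_cap; rod-end outflow Q_out = v × A_ann = Q_in × A_ann/A_cap.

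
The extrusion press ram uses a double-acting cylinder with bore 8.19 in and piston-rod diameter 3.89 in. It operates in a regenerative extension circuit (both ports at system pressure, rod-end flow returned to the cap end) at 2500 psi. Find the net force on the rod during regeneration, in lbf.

F ≈ 29700 lbf

With equal pressure on both faces, forces on the annular region cancel; the net push is pressure × rod cross-section.
Rod cross-section A_rod = π/4 × (3.89 in)² = 11.88 in^2
F = P × A_rod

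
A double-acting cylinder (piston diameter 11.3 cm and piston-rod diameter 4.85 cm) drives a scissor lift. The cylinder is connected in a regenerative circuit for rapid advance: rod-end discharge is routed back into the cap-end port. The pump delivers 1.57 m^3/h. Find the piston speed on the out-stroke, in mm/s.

In regeneration the rod-end outflow joins the pump flow into the cap end, so the net volume the pump must supply per unit advance equals the rod cross-section area.
Rod cross-section A_rod = π/4 × (4.85 cm)² = 18.47 cm^2
v = Q_pump / A_rod

v ≈ 236 mm/s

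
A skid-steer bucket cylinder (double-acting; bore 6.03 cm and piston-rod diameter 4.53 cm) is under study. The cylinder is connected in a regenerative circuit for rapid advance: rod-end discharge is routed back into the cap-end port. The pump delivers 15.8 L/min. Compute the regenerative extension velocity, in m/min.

In regeneration the rod-end outflow joins the pump flow into the cap end, so the net volume the pump must supply per unit advance equals the rod cross-section area.
Rod cross-section A_rod = π/4 × (4.53 cm)² = 16.12 cm^2
v = Q_pump / A_rod

v ≈ 9.80 m/min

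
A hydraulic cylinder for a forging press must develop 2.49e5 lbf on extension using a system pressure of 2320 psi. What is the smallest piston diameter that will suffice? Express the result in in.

Extension force acts on the full piston face: F = P × (π/4)D².
D = √(4F / (πP)) = √(4 × 2.49e5 lbf / (π × 2320 psi))

D ≈ 11.7 in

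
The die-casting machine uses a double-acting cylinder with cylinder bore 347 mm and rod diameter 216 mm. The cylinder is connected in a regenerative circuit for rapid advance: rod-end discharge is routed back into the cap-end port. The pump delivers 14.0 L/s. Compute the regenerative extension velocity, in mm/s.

v ≈ 382 mm/s

In regeneration the rod-end outflow joins the pump flow into the cap end, so the net volume the pump must supply per unit advance equals the rod cross-section area.
Rod cross-section A_rod = π/4 × (216 mm)² = 36640 mm^2
v = Q_pump / A_rod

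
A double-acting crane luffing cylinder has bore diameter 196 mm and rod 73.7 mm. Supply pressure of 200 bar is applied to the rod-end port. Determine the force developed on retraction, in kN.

Rod-side annular area A_ann = π/4 × (196² − 73.7²) = 25910 mm^2
On retraction the pressure acts on the annular area (bore minus rod).
F = P × A_ann

F ≈ 518 kN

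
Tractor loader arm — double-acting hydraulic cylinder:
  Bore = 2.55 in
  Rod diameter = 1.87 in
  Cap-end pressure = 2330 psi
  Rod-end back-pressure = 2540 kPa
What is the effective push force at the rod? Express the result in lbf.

F ≈ 11000 lbf

Cap-side area A_cap = π/4 × (2.55 in)² = 5.107 in^2
Rod-side annular area A_ann = π/4 × (2.55² − 1.87²) = 2.361 in^2
Net thrust = P_cap·A_cap − P_rod·A_ann = 11900 lbf − 869.6 lbf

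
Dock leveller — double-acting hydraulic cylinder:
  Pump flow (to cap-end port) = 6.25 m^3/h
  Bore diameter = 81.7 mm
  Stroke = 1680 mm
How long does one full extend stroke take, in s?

t ≈ 5.07 s

Cap-side area A_cap = π/4 × (81.7 mm)² = 5242 mm^2
Swept volume V = A × L; t = V / Q = A·L / Q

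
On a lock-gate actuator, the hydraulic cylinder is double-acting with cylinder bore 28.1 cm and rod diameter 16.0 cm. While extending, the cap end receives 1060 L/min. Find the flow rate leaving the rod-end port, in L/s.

Q_out ≈ 11.9 L/s

Cap-side area A_cap = π/4 × (28.1 cm)² = 620.2 cm^2
Rod-side annular area A_ann = π/4 × (28.1² − 16.0²) = 419.1 cm^2
Piston speed v = Q_in/A_cap; rod-end outflow Q_out = v × A_ann = Q_in × A_ann/A_cap.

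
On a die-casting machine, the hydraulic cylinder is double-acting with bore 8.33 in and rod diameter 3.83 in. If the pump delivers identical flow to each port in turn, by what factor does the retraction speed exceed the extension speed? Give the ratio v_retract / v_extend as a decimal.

v_ret/v_ext ≈ 1.27

Cap-side area A_cap = π/4 × (8.33 in)² = 54.50 in^2
Rod-side annular area A_ann = π/4 × (8.33² − 3.83²) = 42.98 in^2
For equal Q, v ∝ 1/A, so v_ret/v_ext = A_cap/A_ann.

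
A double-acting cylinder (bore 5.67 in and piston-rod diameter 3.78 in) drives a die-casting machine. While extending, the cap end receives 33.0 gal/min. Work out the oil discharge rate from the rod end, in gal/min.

Q_out ≈ 18.3 gal/min

Cap-side area A_cap = π/4 × (5.67 in)² = 25.25 in^2
Rod-side annular area A_ann = π/4 × (5.67² − 3.78²) = 14.03 in^2
Piston speed v = Q_in/A_cap; rod-end outflow Q_out = v × A_ann = Q_in × A_ann/A_cap.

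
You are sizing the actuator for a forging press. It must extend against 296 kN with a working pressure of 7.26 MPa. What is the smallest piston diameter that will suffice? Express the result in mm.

Extension force acts on the full piston face: F = P × (π/4)D².
D = √(4F / (πP)) = √(4 × 296 kN / (π × 7.26 MPa))

D ≈ 228 mm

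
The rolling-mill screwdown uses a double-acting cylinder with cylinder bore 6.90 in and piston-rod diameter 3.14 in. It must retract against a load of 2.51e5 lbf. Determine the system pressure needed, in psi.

P ≈ 8470 psi

Rod-side annular area A_ann = π/4 × (6.90² − 3.14²) = 29.65 in^2
Retraction: pressure acts on the annular area.
P = F / A = 2.51e5 lbf / A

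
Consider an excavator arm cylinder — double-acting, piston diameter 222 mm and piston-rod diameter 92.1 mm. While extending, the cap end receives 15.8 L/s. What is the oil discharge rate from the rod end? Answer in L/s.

Cap-side area A_cap = π/4 × (222 mm)² = 38710 mm^2
Rod-side annular area A_ann = π/4 × (222² − 92.1²) = 32050 mm^2
Piston speed v = Q_in/A_cap; rod-end outflow Q_out = v × A_ann = Q_in × A_ann/A_cap.

Q_out ≈ 13.1 L/s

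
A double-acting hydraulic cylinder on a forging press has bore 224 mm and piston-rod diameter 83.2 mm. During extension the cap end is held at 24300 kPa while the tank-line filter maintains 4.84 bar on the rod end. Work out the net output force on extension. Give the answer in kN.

Cap-side area A_cap = π/4 × (224 mm)² = 39410 mm^2
Rod-side annular area A_ann = π/4 × (224² − 83.2²) = 33970 mm^2
Net thrust = P_cap·A_cap − P_rod·A_ann = 957.6 kN − 16.44 kN

F ≈ 941 kN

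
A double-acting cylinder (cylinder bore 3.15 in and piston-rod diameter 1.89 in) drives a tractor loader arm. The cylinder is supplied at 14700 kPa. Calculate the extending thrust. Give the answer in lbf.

F ≈ 16600 lbf

Cap-side area A_cap = π/4 × (3.15 in)² = 7.793 in^2
F = P × A_cap = 14700 kPa × A_cap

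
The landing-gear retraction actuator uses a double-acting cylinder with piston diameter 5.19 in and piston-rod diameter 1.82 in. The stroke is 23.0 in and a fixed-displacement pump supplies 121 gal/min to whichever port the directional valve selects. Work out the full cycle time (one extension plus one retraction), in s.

t ≈ 1.96 s

Cap-side area A_cap = π/4 × (5.19 in)² = 21.16 in^2
Rod-side annular area A_ann = π/4 × (5.19² − 1.82²) = 18.55 in^2
t_ext = A_cap·L/Q = 1.044 s
t_ret = A_ann·L/Q = 0.9161 s
t_cycle = t_ext + t_ret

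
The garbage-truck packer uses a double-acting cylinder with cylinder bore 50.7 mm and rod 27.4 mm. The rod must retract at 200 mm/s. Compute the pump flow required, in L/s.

Q ≈ 0.286 L/s

Rod-side annular area A_ann = π/4 × (50.7² − 27.4²) = 1429 mm^2
Q = A × v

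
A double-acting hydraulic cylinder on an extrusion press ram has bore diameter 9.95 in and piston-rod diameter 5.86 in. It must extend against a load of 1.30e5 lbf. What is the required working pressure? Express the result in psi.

Cap-side area A_cap = π/4 × (9.95 in)² = 77.76 in^2
P = F / A = 1.30e5 lbf / A

P ≈ 1670 psi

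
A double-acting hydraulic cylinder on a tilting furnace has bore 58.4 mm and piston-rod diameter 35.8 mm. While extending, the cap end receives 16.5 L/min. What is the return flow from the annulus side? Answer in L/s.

Cap-side area A_cap = π/4 × (58.4 mm)² = 2679 mm^2
Rod-side annular area A_ann = π/4 × (58.4² − 35.8²) = 1672 mm^2
Piston speed v = Q_in/A_cap; rod-end outflow Q_out = v × A_ann = Q_in × A_ann/A_cap.

Q_out ≈ 0.172 L/s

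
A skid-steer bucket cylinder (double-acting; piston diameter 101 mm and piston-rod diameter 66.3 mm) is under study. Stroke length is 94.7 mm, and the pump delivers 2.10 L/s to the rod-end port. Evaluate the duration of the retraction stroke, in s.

Rod-side annular area A_ann = π/4 × (101² − 66.3²) = 4559 mm^2
Swept volume V = A × L; t = V / Q = A·L / Q

t ≈ 0.206 s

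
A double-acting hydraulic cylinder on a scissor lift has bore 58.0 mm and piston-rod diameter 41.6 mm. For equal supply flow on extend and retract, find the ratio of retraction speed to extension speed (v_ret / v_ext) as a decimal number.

Cap-side area A_cap = π/4 × (58.0 mm)² = 2642 mm^2
Rod-side annular area A_ann = π/4 × (58.0² − 41.6²) = 1283 mm^2
For equal Q, v ∝ 1/A, so v_ret/v_ext = A_cap/A_ann.

v_ret/v_ext ≈ 2.06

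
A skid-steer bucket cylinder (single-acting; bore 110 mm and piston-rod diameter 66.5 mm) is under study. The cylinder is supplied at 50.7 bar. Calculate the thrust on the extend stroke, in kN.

F ≈ 48.2 kN

Cap-side area A_cap = π/4 × (110 mm)² = 9503 mm^2
F = P × A_cap = 50.7 bar × A_cap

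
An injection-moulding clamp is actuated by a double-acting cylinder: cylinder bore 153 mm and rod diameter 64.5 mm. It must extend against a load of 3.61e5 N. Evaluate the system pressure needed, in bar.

P ≈ 196 bar

Cap-side area A_cap = π/4 × (153 mm)² = 18390 mm^2
P = F / A = 3.61e5 N / A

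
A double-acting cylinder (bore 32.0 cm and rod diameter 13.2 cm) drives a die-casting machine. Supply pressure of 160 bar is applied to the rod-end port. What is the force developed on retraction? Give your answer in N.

F ≈ 1.07e6 N

Rod-side annular area A_ann = π/4 × (32.0² − 13.2²) = 667.4 cm^2
On retraction the pressure acts on the annular area (bore minus rod).
F = P × A_ann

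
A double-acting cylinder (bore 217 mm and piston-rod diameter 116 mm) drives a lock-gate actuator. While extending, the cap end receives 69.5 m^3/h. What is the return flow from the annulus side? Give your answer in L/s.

Q_out ≈ 13.8 L/s

Cap-side area A_cap = π/4 × (217 mm)² = 36980 mm^2
Rod-side annular area A_ann = π/4 × (217² − 116²) = 26420 mm^2
Piston speed v = Q_in/A_cap; rod-end outflow Q_out = v × A_ann = Q_in × A_ann/A_cap.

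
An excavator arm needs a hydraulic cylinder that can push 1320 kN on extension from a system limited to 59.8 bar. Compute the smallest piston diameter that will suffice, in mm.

D ≈ 530 mm

Extension force acts on the full piston face: F = P × (π/4)D².
D = √(4F / (πP)) = √(4 × 1320 kN / (π × 59.8 bar))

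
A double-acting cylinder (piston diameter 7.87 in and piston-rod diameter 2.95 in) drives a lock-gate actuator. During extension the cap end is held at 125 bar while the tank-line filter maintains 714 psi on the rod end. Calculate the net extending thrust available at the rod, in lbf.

F ≈ 58300 lbf

Cap-side area A_cap = π/4 × (7.87 in)² = 48.65 in^2
Rod-side annular area A_ann = π/4 × (7.87² − 2.95²) = 41.81 in^2
Net thrust = P_cap·A_cap − P_rod·A_ann = 88190 lbf − 29850 lbf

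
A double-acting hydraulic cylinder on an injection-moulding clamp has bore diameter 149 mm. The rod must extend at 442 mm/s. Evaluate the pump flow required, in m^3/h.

Cap-side area A_cap = π/4 × (149 mm)² = 17440 mm^2
Q = A × v

Q ≈ 27.7 m^3/h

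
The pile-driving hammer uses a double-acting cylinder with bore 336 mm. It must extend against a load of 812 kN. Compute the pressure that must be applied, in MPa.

P ≈ 9.16 MPa

Cap-side area A_cap = π/4 × (336 mm)² = 88670 mm^2
P = F / A = 812 kN / A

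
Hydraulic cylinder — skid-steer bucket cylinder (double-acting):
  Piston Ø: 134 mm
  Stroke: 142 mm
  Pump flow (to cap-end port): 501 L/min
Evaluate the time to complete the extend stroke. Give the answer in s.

t ≈ 0.240 s

Cap-side area A_cap = π/4 × (134 mm)² = 14100 mm^2
Swept volume V = A × L; t = V / Q = A·L / Q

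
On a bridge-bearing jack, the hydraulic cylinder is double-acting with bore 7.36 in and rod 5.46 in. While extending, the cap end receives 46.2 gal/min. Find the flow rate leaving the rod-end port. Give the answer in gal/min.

Cap-side area A_cap = π/4 × (7.36 in)² = 42.54 in^2
Rod-side annular area A_ann = π/4 × (7.36² − 5.46²) = 19.13 in^2
Piston speed v = Q_in/A_cap; rod-end outflow Q_out = v × A_ann = Q_in × A_ann/A_cap.

Q_out ≈ 20.8 gal/min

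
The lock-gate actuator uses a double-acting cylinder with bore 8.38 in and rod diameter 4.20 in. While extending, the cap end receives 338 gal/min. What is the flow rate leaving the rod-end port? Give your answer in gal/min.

Cap-side area A_cap = π/4 × (8.38 in)² = 55.15 in^2
Rod-side annular area A_ann = π/4 × (8.38² − 4.20²) = 41.30 in^2
Piston speed v = Q_in/A_cap; rod-end outflow Q_out = v × A_ann = Q_in × A_ann/A_cap.

Q_out ≈ 253 gal/min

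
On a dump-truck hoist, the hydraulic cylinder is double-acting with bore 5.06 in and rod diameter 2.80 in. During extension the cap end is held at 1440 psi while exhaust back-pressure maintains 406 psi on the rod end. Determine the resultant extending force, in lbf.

F ≈ 23300 lbf

Cap-side area A_cap = π/4 × (5.06 in)² = 20.11 in^2
Rod-side annular area A_ann = π/4 × (5.06² − 2.80²) = 13.95 in^2
Net thrust = P_cap·A_cap − P_rod·A_ann = 28960 lbf − 5664 lbf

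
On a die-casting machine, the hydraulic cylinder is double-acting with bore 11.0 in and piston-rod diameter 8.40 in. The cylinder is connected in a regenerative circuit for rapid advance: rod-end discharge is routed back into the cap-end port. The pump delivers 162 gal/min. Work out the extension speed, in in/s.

v ≈ 11.3 in/s

In regeneration the rod-end outflow joins the pump flow into the cap end, so the net volume the pump must supply per unit advance equals the rod cross-section area.
Rod cross-section A_rod = π/4 × (8.40 in)² = 55.42 in^2
v = Q_pump / A_rod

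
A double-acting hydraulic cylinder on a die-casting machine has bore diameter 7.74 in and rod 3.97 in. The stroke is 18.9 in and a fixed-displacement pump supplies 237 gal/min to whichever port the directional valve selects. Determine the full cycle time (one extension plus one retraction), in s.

Cap-side area A_cap = π/4 × (7.74 in)² = 47.05 in^2
Rod-side annular area A_ann = π/4 × (7.74² − 3.97²) = 34.67 in^2
t_ext = A_cap·L/Q = 0.9746 s
t_ret = A_ann·L/Q = 0.7182 s
t_cycle = t_ext + t_ret

t ≈ 1.69 s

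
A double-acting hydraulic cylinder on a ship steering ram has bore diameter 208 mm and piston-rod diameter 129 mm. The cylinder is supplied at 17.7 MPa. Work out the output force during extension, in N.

F ≈ 6.01e5 N

Cap-side area A_cap = π/4 × (208 mm)² = 33980 mm^2
F = P × A_cap = 17.7 MPa × A_cap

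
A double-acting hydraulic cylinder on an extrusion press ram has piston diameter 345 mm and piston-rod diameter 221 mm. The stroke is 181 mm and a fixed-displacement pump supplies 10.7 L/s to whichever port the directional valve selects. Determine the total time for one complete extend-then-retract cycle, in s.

t ≈ 2.51 s

Cap-side area A_cap = π/4 × (345 mm)² = 93480 mm^2
Rod-side annular area A_ann = π/4 × (345² − 221²) = 55120 mm^2
t_ext = A_cap·L/Q = 1.581 s
t_ret = A_ann·L/Q = 0.9324 s
t_cycle = t_ext + t_ret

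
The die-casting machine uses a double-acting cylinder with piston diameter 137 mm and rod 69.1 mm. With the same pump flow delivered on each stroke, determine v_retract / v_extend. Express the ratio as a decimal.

v_ret/v_ext ≈ 1.34

Cap-side area A_cap = π/4 × (137 mm)² = 14740 mm^2
Rod-side annular area A_ann = π/4 × (137² − 69.1²) = 10990 mm^2
For equal Q, v ∝ 1/A, so v_ret/v_ext = A_cap/A_ann.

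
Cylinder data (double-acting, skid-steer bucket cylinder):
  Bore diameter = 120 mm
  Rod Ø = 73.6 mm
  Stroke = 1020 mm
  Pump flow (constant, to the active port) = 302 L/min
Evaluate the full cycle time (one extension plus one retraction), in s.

Cap-side area A_cap = π/4 × (120 mm)² = 11310 mm^2
Rod-side annular area A_ann = π/4 × (120² − 73.6²) = 7055 mm^2
t_ext = A_cap·L/Q = 2.292 s
t_ret = A_ann·L/Q = 1.430 s
t_cycle = t_ext + t_ret

t ≈ 3.72 s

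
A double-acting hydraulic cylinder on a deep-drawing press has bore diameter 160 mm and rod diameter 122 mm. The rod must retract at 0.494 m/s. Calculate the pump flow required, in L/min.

Rod-side annular area A_ann = π/4 × (160² − 122²) = 8416 mm^2
Q = A × v

Q ≈ 249 L/min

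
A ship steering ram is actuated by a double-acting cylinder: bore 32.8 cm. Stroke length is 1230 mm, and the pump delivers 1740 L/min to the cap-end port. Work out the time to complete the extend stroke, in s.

t ≈ 3.58 s

Cap-side area A_cap = π/4 × (32.8 cm)² = 845.0 cm^2
Swept volume V = A × L; t = V / Q = A·L / Q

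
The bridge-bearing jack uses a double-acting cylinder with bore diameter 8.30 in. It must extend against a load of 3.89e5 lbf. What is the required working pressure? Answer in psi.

P ≈ 7190 psi

Cap-side area A_cap = π/4 × (8.30 in)² = 54.11 in^2
P = F / A = 3.89e5 lbf / A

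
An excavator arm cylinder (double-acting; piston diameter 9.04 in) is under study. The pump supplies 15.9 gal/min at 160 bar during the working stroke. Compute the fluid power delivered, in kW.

W ≈ 16.1 kW

Hydraulic power = P × Q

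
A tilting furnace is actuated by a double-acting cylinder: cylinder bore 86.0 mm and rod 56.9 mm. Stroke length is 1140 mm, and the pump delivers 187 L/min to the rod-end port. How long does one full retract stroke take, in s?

Rod-side annular area A_ann = π/4 × (86.0² − 56.9²) = 3266 mm^2
Swept volume V = A × L; t = V / Q = A·L / Q

t ≈ 1.19 s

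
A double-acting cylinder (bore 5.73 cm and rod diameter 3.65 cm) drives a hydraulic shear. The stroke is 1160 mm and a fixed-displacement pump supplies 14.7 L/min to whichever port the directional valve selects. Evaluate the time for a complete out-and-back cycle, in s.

Cap-side area A_cap = π/4 × (5.73 cm)² = 25.79 cm^2
Rod-side annular area A_ann = π/4 × (5.73² − 3.65²) = 15.32 cm^2
t_ext = A_cap·L/Q = 12.21 s
t_ret = A_ann·L/Q = 7.255 s
t_cycle = t_ext + t_ret

t ≈ 19.5 s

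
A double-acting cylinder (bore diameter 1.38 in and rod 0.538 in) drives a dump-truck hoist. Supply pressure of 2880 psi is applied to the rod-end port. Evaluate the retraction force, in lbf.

Rod-side annular area A_ann = π/4 × (1.38² − 0.538²) = 1.268 in^2
On retraction the pressure acts on the annular area (bore minus rod).
F = P × A_ann

F ≈ 3650 lbf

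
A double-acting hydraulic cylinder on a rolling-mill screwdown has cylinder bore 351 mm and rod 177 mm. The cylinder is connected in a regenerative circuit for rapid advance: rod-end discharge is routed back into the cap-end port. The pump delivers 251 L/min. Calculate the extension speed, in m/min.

v ≈ 10.2 m/min

In regeneration the rod-end outflow joins the pump flow into the cap end, so the net volume the pump must supply per unit advance equals the rod cross-section area.
Rod cross-section A_rod = π/4 × (177 mm)² = 24610 mm^2
v = Q_pump / A_rod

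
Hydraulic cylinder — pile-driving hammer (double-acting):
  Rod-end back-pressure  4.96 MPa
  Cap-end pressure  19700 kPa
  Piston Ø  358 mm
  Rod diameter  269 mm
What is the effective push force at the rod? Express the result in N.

F ≈ 1.77e6 N

Cap-side area A_cap = π/4 × (358 mm)² = 1.007e5 mm^2
Rod-side annular area A_ann = π/4 × (358² − 269²) = 43830 mm^2
Net thrust = P_cap·A_cap − P_rod·A_ann = 1.983e6 N − 2.174e5 N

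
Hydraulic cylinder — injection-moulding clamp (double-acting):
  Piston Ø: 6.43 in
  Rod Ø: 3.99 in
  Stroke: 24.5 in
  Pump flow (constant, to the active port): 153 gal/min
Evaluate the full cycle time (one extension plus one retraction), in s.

t ≈ 2.18 s

Cap-side area A_cap = π/4 × (6.43 in)² = 32.47 in^2
Rod-side annular area A_ann = π/4 × (6.43² − 3.99²) = 19.97 in^2
t_ext = A_cap·L/Q = 1.351 s
t_ret = A_ann·L/Q = 0.8305 s
t_cycle = t_ext + t_ret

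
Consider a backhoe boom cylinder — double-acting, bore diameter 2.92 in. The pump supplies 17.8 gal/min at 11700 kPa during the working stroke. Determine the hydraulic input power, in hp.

Hydraulic power = P × Q

W ≈ 17.6 hp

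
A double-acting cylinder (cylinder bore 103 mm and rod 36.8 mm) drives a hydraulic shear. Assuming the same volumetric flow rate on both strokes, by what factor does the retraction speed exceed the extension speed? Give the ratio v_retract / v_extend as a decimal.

v_ret/v_ext ≈ 1.15

Cap-side area A_cap = π/4 × (103 mm)² = 8332 mm^2
Rod-side annular area A_ann = π/4 × (103² − 36.8²) = 7269 mm^2
For equal Q, v ∝ 1/A, so v_ret/v_ext = A_cap/A_ann.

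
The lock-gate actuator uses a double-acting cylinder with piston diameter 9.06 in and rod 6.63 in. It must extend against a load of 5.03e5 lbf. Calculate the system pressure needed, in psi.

P ≈ 7800 psi

Cap-side area A_cap = π/4 × (9.06 in)² = 64.47 in^2
P = F / A = 5.03e5 lbf / A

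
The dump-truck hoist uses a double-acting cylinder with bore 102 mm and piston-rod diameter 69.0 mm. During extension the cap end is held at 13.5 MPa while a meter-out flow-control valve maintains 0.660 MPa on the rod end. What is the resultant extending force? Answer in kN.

Cap-side area A_cap = π/4 × (102 mm)² = 8171 mm^2
Rod-side annular area A_ann = π/4 × (102² − 69.0²) = 4432 mm^2
Net thrust = P_cap·A_cap − P_rod·A_ann = 110.3 kN − 2.925 kN

F ≈ 107 kN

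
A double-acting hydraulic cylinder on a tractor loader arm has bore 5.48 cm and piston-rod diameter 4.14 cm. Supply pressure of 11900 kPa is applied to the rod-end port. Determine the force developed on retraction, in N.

F ≈ 12000 N

Rod-side annular area A_ann = π/4 × (5.48² − 4.14²) = 10.12 cm^2
On retraction the pressure acts on the annular area (bore minus rod).
F = P × A_ann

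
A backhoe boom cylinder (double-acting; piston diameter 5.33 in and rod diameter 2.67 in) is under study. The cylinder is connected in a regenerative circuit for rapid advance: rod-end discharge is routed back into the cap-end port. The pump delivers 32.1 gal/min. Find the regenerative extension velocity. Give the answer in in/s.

v ≈ 22.1 in/s

In regeneration the rod-end outflow joins the pump flow into the cap end, so the net volume the pump must supply per unit advance equals the rod cross-section area.
Rod cross-section A_rod = π/4 × (2.67 in)² = 5.599 in^2
v = Q_pump / A_rod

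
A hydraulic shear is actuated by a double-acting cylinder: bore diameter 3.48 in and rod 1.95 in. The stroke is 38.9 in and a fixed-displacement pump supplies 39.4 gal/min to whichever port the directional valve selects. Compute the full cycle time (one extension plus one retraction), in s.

Cap-side area A_cap = π/4 × (3.48 in)² = 9.511 in^2
Rod-side annular area A_ann = π/4 × (3.48² − 1.95²) = 6.525 in^2
t_ext = A_cap·L/Q = 2.439 s
t_ret = A_ann·L/Q = 1.673 s
t_cycle = t_ext + t_ret

t ≈ 4.11 s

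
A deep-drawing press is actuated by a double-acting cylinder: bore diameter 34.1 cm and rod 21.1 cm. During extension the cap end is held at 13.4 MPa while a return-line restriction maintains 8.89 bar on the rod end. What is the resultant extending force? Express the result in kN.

Cap-side area A_cap = π/4 × (34.1 cm)² = 913.3 cm^2
Rod-side annular area A_ann = π/4 × (34.1² − 21.1²) = 563.6 cm^2
Net thrust = P_cap·A_cap − P_rod·A_ann = 1224 kN − 50.10 kN

F ≈ 1170 kN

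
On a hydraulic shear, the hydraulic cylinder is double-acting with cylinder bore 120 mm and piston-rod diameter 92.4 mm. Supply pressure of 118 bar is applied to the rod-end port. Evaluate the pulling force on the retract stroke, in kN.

Rod-side annular area A_ann = π/4 × (120² − 92.4²) = 4604 mm^2
On retraction the pressure acts on the annular area (bore minus rod).
F = P × A_ann

F ≈ 54.3 kN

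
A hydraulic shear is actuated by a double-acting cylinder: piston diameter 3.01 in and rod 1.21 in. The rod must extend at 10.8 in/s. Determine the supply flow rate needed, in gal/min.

Cap-side area A_cap = π/4 × (3.01 in)² = 7.116 in^2
Q = A × v

Q ≈ 20.0 gal/min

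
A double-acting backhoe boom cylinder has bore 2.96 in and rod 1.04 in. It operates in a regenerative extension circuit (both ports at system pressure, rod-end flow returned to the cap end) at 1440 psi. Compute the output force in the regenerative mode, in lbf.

With equal pressure on both faces, forces on the annular region cancel; the net push is pressure × rod cross-section.
Rod cross-section A_rod = π/4 × (1.04 in)² = 0.8495 in^2
F = P × A_rod

F ≈ 1220 lbf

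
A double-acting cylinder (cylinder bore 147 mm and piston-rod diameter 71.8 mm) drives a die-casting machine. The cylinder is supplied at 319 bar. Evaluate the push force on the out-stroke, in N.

Cap-side area A_cap = π/4 × (147 mm)² = 16970 mm^2
F = P × A_cap = 319 bar × A_cap

F ≈ 5.41e5 N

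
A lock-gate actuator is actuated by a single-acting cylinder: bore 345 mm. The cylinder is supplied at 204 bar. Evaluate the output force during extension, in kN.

F ≈ 1910 kN

Cap-side area A_cap = π/4 × (345 mm)² = 93480 mm^2
F = P × A_cap = 204 bar × A_cap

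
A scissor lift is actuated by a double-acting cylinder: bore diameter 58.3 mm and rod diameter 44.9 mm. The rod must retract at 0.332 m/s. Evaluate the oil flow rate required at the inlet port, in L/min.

Q ≈ 21.6 L/min

Rod-side annular area A_ann = π/4 × (58.3² − 44.9²) = 1086 mm^2
Q = A × v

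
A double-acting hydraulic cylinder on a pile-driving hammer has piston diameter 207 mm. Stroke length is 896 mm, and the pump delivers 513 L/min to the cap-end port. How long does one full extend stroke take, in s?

t ≈ 3.53 s

Cap-side area A_cap = π/4 × (207 mm)² = 33650 mm^2
Swept volume V = A × L; t = V / Q = A·L / Q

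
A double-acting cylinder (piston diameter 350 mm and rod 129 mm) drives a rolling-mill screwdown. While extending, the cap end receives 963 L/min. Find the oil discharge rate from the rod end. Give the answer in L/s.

Q_out ≈ 13.9 L/s

Cap-side area A_cap = π/4 × (350 mm)² = 96210 mm^2
Rod-side annular area A_ann = π/4 × (350² − 129²) = 83140 mm^2
Piston speed v = Q_in/A_cap; rod-end outflow Q_out = v × A_ann = Q_in × A_ann/A_cap.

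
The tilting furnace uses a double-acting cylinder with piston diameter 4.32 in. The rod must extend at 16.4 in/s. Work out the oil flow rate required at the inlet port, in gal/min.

Q ≈ 62.4 gal/min

Cap-side area A_cap = π/4 × (4.32 in)² = 14.66 in^2
Q = A × v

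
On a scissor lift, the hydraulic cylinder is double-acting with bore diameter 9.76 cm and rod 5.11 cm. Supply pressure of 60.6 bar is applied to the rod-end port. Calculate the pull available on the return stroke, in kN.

Rod-side annular area A_ann = π/4 × (9.76² − 5.11²) = 54.31 cm^2
On retraction the pressure acts on the annular area (bore minus rod).
F = P × A_ann

F ≈ 32.9 kN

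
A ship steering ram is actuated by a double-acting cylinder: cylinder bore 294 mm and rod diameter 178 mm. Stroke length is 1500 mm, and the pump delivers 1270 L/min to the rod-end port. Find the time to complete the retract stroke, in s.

Rod-side annular area A_ann = π/4 × (294² − 178²) = 43000 mm^2
Swept volume V = A × L; t = V / Q = A·L / Q

t ≈ 3.05 s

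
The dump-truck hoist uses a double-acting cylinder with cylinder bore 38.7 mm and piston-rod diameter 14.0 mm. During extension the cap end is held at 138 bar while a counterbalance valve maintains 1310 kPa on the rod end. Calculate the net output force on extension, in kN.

F ≈ 14.9 kN

Cap-side area A_cap = π/4 × (38.7 mm)² = 1176 mm^2
Rod-side annular area A_ann = π/4 × (38.7² − 14.0²) = 1022 mm^2
Net thrust = P_cap·A_cap − P_rod·A_ann = 16.23 kN − 1.339 kN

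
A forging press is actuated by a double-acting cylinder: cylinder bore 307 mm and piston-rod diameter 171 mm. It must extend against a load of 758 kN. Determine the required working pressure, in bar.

Cap-side area A_cap = π/4 × (307 mm)² = 74020 mm^2
P = F / A = 758 kN / A

P ≈ 102 bar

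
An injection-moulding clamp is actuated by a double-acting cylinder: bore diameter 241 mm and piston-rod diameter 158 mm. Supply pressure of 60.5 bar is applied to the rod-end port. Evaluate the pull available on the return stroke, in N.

F ≈ 1.57e5 N

Rod-side annular area A_ann = π/4 × (241² − 158²) = 26010 mm^2
On retraction the pressure acts on the annular area (bore minus rod).
F = P × A_ann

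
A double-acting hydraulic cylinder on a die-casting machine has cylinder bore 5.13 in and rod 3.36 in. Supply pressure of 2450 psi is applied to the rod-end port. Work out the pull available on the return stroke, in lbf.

Rod-side annular area A_ann = π/4 × (5.13² − 3.36²) = 11.80 in^2
On retraction the pressure acts on the annular area (bore minus rod).
F = P × A_ann

F ≈ 28900 lbf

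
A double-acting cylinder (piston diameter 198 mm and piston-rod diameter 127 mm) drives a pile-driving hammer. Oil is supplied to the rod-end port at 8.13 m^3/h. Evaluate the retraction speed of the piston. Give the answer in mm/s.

Rod-side annular area A_ann = π/4 × (198² − 127²) = 18120 mm^2
Flow into the rod-end port fills the annular volume.
v = Q / A

v ≈ 125 mm/s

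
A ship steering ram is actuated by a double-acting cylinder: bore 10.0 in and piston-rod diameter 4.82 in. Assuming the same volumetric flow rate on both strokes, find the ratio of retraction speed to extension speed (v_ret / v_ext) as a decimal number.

v_ret/v_ext ≈ 1.30

Cap-side area A_cap = π/4 × (10.0 in)² = 78.54 in^2
Rod-side annular area A_ann = π/4 × (10.0² − 4.82²) = 60.29 in^2
For equal Q, v ∝ 1/A, so v_ret/v_ext = A_cap/A_ann.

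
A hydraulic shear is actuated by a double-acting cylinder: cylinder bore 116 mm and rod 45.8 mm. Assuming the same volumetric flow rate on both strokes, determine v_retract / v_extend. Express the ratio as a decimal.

v_ret/v_ext ≈ 1.18

Cap-side area A_cap = π/4 × (116 mm)² = 10570 mm^2
Rod-side annular area A_ann = π/4 × (116² − 45.8²) = 8921 mm^2
For equal Q, v ∝ 1/A, so v_ret/v_ext = A_cap/A_ann.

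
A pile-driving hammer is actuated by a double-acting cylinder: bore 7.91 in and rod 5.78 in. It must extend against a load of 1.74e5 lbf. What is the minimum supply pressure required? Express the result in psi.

P ≈ 3540 psi

Cap-side area A_cap = π/4 × (7.91 in)² = 49.14 in^2
P = F / A = 1.74e5 lbf / A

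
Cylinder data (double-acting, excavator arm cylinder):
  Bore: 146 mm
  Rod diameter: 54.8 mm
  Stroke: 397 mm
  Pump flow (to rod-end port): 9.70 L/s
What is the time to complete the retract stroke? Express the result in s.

Rod-side annular area A_ann = π/4 × (146² − 54.8²) = 14380 mm^2
Swept volume V = A × L; t = V / Q = A·L / Q

t ≈ 0.589 s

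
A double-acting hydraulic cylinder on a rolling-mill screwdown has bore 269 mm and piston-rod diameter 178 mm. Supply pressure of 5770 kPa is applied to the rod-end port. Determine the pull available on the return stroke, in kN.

Rod-side annular area A_ann = π/4 × (269² − 178²) = 31950 mm^2
On retraction the pressure acts on the annular area (bore minus rod).
F = P × A_ann

F ≈ 184 kN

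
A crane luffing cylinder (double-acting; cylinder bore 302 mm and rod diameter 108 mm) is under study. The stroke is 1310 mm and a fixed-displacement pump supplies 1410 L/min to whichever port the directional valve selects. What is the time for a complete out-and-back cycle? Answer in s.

t ≈ 7.48 s

Cap-side area A_cap = π/4 × (302 mm)² = 71630 mm^2
Rod-side annular area A_ann = π/4 × (302² − 108²) = 62470 mm^2
t_ext = A_cap·L/Q = 3.993 s
t_ret = A_ann·L/Q = 3.482 s
t_cycle = t_ext + t_ret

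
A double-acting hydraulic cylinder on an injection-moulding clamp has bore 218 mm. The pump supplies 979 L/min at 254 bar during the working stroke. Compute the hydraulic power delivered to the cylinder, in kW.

W ≈ 414 kW

Hydraulic power = P × Q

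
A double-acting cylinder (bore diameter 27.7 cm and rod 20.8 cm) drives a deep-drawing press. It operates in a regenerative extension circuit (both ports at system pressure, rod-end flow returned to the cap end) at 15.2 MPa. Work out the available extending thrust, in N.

F ≈ 5.16e5 N

With equal pressure on both faces, forces on the annular region cancel; the net push is pressure × rod cross-section.
Rod cross-section A_rod = π/4 × (20.8 cm)² = 339.8 cm^2
F = P × A_rod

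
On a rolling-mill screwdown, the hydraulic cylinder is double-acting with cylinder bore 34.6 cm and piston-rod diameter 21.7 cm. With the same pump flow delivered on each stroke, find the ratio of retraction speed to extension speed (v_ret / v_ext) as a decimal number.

v_ret/v_ext ≈ 1.65

Cap-side area A_cap = π/4 × (34.6 cm)² = 940.2 cm^2
Rod-side annular area A_ann = π/4 × (34.6² − 21.7²) = 570.4 cm^2
For equal Q, v ∝ 1/A, so v_ret/v_ext = A_cap/A_ann.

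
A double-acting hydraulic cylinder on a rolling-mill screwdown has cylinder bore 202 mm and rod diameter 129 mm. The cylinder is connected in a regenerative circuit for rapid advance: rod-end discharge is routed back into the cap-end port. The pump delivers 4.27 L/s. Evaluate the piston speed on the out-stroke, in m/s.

v ≈ 0.327 m/s

In regeneration the rod-end outflow joins the pump flow into the cap end, so the net volume the pump must supply per unit advance equals the rod cross-section area.
Rod cross-section A_rod = π/4 × (129 mm)² = 13070 mm^2
v = Q_pump / A_rod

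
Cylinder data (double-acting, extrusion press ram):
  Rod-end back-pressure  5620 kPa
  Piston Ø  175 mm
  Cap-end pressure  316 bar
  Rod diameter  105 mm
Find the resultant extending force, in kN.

F ≈ 674 kN

Cap-side area A_cap = π/4 × (175 mm)² = 24050 mm^2
Rod-side annular area A_ann = π/4 × (175² − 105²) = 15390 mm^2
Net thrust = P_cap·A_cap − P_rod·A_ann = 760.1 kN − 86.51 kN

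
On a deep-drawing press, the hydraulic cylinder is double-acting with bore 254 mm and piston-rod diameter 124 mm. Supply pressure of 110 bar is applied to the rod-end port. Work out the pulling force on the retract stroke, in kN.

F ≈ 425 kN

Rod-side annular area A_ann = π/4 × (254² − 124²) = 38590 mm^2
On retraction the pressure acts on the annular area (bore minus rod).
F = P × A_ann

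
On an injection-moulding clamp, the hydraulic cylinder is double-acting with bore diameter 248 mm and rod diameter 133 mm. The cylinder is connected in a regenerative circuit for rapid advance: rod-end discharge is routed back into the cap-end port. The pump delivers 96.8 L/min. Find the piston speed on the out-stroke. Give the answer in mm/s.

In regeneration the rod-end outflow joins the pump flow into the cap end, so the net volume the pump must supply per unit advance equals the rod cross-section area.
Rod cross-section A_rod = π/4 × (133 mm)² = 13890 mm^2
v = Q_pump / A_rod

v ≈ 116 mm/s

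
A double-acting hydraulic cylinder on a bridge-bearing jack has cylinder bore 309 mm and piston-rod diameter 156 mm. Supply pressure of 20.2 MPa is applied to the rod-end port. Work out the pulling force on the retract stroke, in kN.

Rod-side annular area A_ann = π/4 × (309² − 156²) = 55880 mm^2
On retraction the pressure acts on the annular area (bore minus rod).
F = P × A_ann

F ≈ 1130 kN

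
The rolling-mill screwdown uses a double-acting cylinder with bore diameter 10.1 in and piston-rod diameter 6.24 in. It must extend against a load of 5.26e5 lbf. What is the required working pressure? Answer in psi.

P ≈ 6570 psi

Cap-side area A_cap = π/4 × (10.1 in)² = 80.12 in^2
P = F / A = 5.26e5 lbf / A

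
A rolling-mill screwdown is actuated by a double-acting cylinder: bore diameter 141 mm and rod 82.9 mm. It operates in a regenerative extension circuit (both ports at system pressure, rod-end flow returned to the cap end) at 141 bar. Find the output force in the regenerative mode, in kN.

F ≈ 76.1 kN

With equal pressure on both faces, forces on the annular region cancel; the net push is pressure × rod cross-section.
Rod cross-section A_rod = π/4 × (82.9 mm)² = 5398 mm^2
F = P × A_rod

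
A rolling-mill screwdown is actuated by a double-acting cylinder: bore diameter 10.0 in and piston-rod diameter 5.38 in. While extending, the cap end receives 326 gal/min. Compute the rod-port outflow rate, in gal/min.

Q_out ≈ 232 gal/min

Cap-side area A_cap = π/4 × (10.0 in)² = 78.54 in^2
Rod-side annular area A_ann = π/4 × (10.0² − 5.38²) = 55.81 in^2
Piston speed v = Q_in/A_cap; rod-end outflow Q_out = v × A_ann = Q_in × A_ann/A_cap.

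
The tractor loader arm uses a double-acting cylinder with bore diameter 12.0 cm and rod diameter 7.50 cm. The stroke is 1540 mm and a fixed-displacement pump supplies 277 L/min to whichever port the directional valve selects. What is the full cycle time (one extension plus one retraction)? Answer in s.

t ≈ 6.07 s

Cap-side area A_cap = π/4 × (12.0 cm)² = 113.1 cm^2
Rod-side annular area A_ann = π/4 × (12.0² − 7.50²) = 68.92 cm^2
t_ext = A_cap·L/Q = 3.773 s
t_ret = A_ann·L/Q = 2.299 s
t_cycle = t_ext + t_ret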